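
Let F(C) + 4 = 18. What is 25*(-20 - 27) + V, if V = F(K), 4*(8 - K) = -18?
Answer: -1161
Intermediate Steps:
K = 25/2 (K = 8 - 1/4*(-18) = 8 + 9/2 = 25/2 ≈ 12.500)
F(C) = 14 (F(C) = -4 + 18 = 14)
V = 14
25*(-20 - 27) + V = 25*(-20 - 27) + 14 = 25*(-47) + 14 = -1175 + 14 = -1161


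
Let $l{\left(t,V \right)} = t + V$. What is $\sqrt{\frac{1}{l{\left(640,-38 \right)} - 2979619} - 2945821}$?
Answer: $\frac{i \sqrt{26142813032341127286}}{2979017} \approx 1716.3 i$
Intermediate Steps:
$l{\left(t,V \right)} = V + t$
$\sqrt{\frac{1}{l{\left(640,-38 \right)} - 2979619} - 2945821} = \sqrt{\frac{1}{\left(-38 + 640\right) - 2979619} - 2945821} = \sqrt{\frac{1}{602 - 2979619} - 2945821} = \sqrt{\frac{1}{-2979017} - 2945821} = \sqrt{- \frac{1}{2979017} - 2945821} = \sqrt{- \frac{8775650837958}{2979017}} = \frac{i \sqrt{26142813032341127286}}{2979017}$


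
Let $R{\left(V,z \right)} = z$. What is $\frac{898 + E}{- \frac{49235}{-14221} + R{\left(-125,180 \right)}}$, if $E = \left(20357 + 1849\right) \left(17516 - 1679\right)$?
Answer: $\frac{1000240633544}{521803} \approx 1.9169 \cdot 10^{6}$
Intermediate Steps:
$E = 351676422$ ($E = 22206 \cdot 15837 = 351676422$)
$\frac{898 + E}{- \frac{49235}{-14221} + R{\left(-125,180 \right)}} = \frac{898 + 351676422}{- \frac{49235}{-14221} + 180} = \frac{351677320}{\left(-49235\right) \left(- \frac{1}{14221}\right) + 180} = \frac{351677320}{\frac{49235}{14221} + 180} = \frac{351677320}{\frac{2609015}{14221}} = 351677320 \cdot \frac{14221}{2609015} = \frac{1000240633544}{521803}$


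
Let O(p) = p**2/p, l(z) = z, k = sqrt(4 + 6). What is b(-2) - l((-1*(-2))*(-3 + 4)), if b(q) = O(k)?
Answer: -2 + sqrt(10) ≈ 1.1623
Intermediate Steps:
k = sqrt(10) ≈ 3.1623
O(p) = p
b(q) = sqrt(10)
b(-2) - l((-1*(-2))*(-3 + 4)) = sqrt(10) - (-1*(-2))*(-3 + 4) = sqrt(10) - 2 = -2 + sqrt(10)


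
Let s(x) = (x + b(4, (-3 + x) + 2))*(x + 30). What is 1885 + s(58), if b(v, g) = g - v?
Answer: 11653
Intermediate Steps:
s(x) = (-5 + 2*x)*(30 + x) (s(x) = (x + (((-3 + x) + 2) - 1*4))*(x + 30) = (x + ((-1 + x) - 4))*(30 + x) = (x + (-5 + x))*(30 + x) = (-5 + 2*x)*(30 + x))
1885 + s(58) = 1885 + (-150 + 2*58² + 55*58) = 1885 + (-150 + 2*3364 + 3190) = 1885 + (-150 + 6728 + 3190) = 1885 + 9768 = 11653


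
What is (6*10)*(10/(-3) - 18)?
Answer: -1280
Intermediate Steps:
(6*10)*(10/(-3) - 18) = 60*(10*(-⅓) - 18) = 60*(-10/3 - 18) = 60*(-64/3) = -1280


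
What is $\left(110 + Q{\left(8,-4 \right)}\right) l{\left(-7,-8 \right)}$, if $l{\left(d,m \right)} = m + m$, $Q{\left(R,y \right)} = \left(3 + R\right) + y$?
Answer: $-1872$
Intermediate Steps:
$Q{\left(R,y \right)} = 3 + R + y$
$l{\left(d,m \right)} = 2 m$
$\left(110 + Q{\left(8,-4 \right)}\right) l{\left(-7,-8 \right)} = \left(110 + \left(3 + 8 - 4\right)\right) 2 \left(-8\right) = \left(110 + 7\right) \left(-16\right) = 117 \left(-16\right) = -1872$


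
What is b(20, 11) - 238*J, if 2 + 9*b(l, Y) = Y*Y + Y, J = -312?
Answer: 668434/9 ≈ 74271.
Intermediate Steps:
b(l, Y) = -2/9 + Y/9 + Y²/9 (b(l, Y) = -2/9 + (Y*Y + Y)/9 = -2/9 + (Y² + Y)/9 = -2/9 + (Y + Y²)/9 = -2/9 + (Y/9 + Y²/9) = -2/9 + Y/9 + Y²/9)
b(20, 11) - 238*J = (-2/9 + (⅑)*11 + (⅑)*11²) - 238*(-312) = (-2/9 + 11/9 + (⅑)*121) + 74256 = (-2/9 + 11/9 + 121/9) + 74256 = 130/9 + 74256 = 668434/9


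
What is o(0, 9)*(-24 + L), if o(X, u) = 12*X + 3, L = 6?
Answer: -54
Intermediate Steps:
o(X, u) = 3 + 12*X
o(0, 9)*(-24 + L) = (3 + 12*0)*(-24 + 6) = (3 + 0)*(-18) = 3*(-18) = -54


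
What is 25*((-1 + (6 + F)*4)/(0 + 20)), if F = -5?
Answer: 15/4 ≈ 3.7500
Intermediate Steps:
25*((-1 + (6 + F)*4)/(0 + 20)) = 25*((-1 + (6 - 5)*4)/(0 + 20)) = 25*((-1 + 1*4)/20) = 25*((-1 + 4)*(1/20)) = 25*(3*(1/20)) = 25*(3/20) = 15/4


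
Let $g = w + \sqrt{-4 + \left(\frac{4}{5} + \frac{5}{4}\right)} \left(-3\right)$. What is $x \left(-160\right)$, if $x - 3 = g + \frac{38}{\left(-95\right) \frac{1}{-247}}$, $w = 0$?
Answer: $-16288 + 48 i \sqrt{195} \approx -16288.0 + 670.28 i$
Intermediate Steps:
$g = - \frac{3 i \sqrt{195}}{10}$ ($g = 0 + \sqrt{-4 + \left(\frac{4}{5} + \frac{5}{4}\right)} \left(-3\right) = 0 + \sqrt{-4 + \frac{41}{20}} \left(-3\right) = 0 + \sqrt{- \frac{39}{20}} \left(-3\right) = 0 + \frac{i \sqrt{195}}{10} \left(-3\right) = 0 - \frac{3 i \sqrt{195}}{10} = - \frac{3 i \sqrt{195}}{10} \approx - 4.1893 i$)
$x = \frac{509}{5} - \frac{3 i \sqrt{195}}{10}$ ($x = 3 + \left(- \frac{3 i \sqrt{195}}{10} + \frac{38}{\left(-95\right) \frac{1}{-247}}\right) = 3 + \left(- \frac{3 i \sqrt{195}}{10} + \frac{38}{\left(-95\right) \left(- \frac{1}{247}\right)}\right) = 3 + \left(- \frac{3 i \sqrt{195}}{10} + \frac{38}{\frac{5}{13}}\right) = 3 + \left(- \frac{3 i \sqrt{195}}{10} + 38 \cdot \frac{13}{5}\right) = 3 + \left(- \frac{3 i \sqrt{195}}{10} + \frac{494}{5}\right) = 3 + \left(\frac{494}{5} - \frac{3 i \sqrt{195}}{10}\right) = \frac{509}{5} - \frac{3 i \sqrt{195}}{10} \approx 101.8 - 4.1893 i$)
$x \left(-160\right) = \left(\frac{509}{5} - \frac{3 i \sqrt{195}}{10}\right) \left(-160\right) = -16288 + 48 i \sqrt{195}$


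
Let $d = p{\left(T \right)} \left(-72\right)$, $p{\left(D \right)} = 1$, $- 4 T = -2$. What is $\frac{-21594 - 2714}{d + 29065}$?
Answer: $- \frac{24308}{28993} \approx -0.83841$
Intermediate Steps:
$T = \frac{1}{2}$ ($T = \left(- \frac{1}{4}\right) \left(-2\right) = \frac{1}{2} \approx 0.5$)
$d = -72$ ($d = 1 \left(-72\right) = -72$)
$\frac{-21594 - 2714}{d + 29065} = \frac{-21594 - 2714}{-72 + 29065} = - \frac{24308}{28993}$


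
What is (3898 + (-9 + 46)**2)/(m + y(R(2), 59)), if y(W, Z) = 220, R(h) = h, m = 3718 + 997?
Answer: 5267/4935 ≈ 1.0673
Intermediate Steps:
m = 4715
(3898 + (-9 + 46)**2)/(m + y(R(2), 59)) = (3898 + (-9 + 46)**2)/(4715 + 220) = (3898 + 37**2)/4935 = (3898 + 1369)*(1/4935) = 5267*(1/4935) = 5267/4935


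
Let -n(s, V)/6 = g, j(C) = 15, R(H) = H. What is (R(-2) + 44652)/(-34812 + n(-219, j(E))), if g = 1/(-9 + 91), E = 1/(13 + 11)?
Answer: -366130/285459 ≈ -1.2826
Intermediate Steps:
E = 1/24 ≈ 0.041667
g = 1/82 ≈ 0.012195
n(s, V) = -3/41 (n(s, V) = -6*1/82 = -3/41)
(R(-2) + 44652)/(-34812 + n(-219, j(E))) = (-2 + 44652)/(-34812 - 3/41) = 44650/(-1427295/41) = 44650*(-41/1427295) = -366130/285459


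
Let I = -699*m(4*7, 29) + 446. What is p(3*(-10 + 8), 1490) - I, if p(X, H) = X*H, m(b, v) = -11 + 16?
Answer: -5891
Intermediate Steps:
m(b, v) = 5
p(X, H) = H*X
I = -3049 (I = -699*5 + 446 = -3495 + 446 = -3049)
p(3*(-10 + 8), 1490) - I = 1490*(3*(-10 + 8)) - 1*(-3049) = 1490*(3*(-2)) + 3049 = 1490*(-6) + 3049 = -8940 + 3049 = -5891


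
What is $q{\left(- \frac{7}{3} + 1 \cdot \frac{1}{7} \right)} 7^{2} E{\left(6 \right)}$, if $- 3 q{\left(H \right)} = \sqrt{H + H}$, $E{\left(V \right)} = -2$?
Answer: $\frac{28 i \sqrt{483}}{9} \approx 68.374 i$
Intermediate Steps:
$q{\left(H \right)} = - \frac{\sqrt{2} \sqrt{H}}{3}$ ($q{\left(H \right)} = - \frac{\sqrt{H + H}}{3} = - \frac{\sqrt{2 H}}{3} = - \frac{\sqrt{2} \sqrt{H}}{3}$)
$q{\left(- \frac{7}{3} + 1 \cdot \frac{1}{7} \right)} 7^{2} E{\left(6 \right)} = - \frac{\sqrt{2} \sqrt{- \frac{7}{3} + 1 \cdot \frac{1}{7}}}{3} \cdot 7^{2} \left(-2\right) = - \frac{\sqrt{2} \sqrt{\left(-7\right) \frac{1}{3} + 1 \cdot \frac{1}{7}}}{3} \cdot 49 \left(-2\right) = - \frac{\sqrt{2} \sqrt{- \frac{7}{3} + \frac{1}{7}}}{3} \cdot 49 \left(-2\right) = - \frac{\sqrt{2} \sqrt{- \frac{46}{21}}}{3} \cdot 49 \left(-2\right) = - \frac{\sqrt{2} \frac{i \sqrt{966}}{21}}{3} \cdot 49 \left(-2\right) = - \frac{2 i \sqrt{483}}{63} \cdot 49 \left(-2\right) = - \frac{14 i \sqrt{483}}{9} \left(-2\right) = \frac{28 i \sqrt{483}}{9}$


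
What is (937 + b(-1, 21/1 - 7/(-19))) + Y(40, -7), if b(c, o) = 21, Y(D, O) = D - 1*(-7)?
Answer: 1005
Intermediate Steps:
Y(D, O) = 7 + D (Y(D, O) = D + 7 = 7 + D)
(937 + b(-1, 21/1 - 7/(-19))) + Y(40, -7) = (937 + 21) + (7 + 40) = 958 + 47 = 1005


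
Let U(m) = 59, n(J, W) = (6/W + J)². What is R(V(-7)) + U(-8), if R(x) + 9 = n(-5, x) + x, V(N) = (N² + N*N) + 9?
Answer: 2077334/11449 ≈ 181.44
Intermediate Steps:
V(N) = 9 + 2*N² (V(N) = (N² + N²) + 9 = 2*N² + 9 = 9 + 2*N²)
n(J, W) = (J + 6/W)²
R(x) = -9 + x + (6 - 5*x)²/x² (R(x) = -9 + ((6 - 5*x)²/x² + x) = -9 + (x + (6 - 5*x)²/x²) = -9 + x + (6 - 5*x)²/x²)
R(V(-7)) + U(-8) = (-9 + (9 + 2*(-7)²) + (-6 + 5*(9 + 2*(-7)²))²/(9 + 2*(-7)²)²) + 59 = (-9 + (9 + 2*49) + (-6 + 5*(9 + 2*49))²/(9 + 2*49)²) + 59 = (-9 + (9 + 98) + (-6 + 5*(9 + 98))²/(9 + 98)²) + 59 = (-9 + 107 + (-6 + 5*107)²/107²) + 59 = (-9 + 107 + (-6 + 535)²/11449) + 59 = (-9 + 107 + (1/11449)*529²) + 59 = (-9 + 107 + (1/11449)*279841) + 59 = (-9 + 107 + 279841/11449) + 59 = 1401843/11449 + 59 = 2077334/11449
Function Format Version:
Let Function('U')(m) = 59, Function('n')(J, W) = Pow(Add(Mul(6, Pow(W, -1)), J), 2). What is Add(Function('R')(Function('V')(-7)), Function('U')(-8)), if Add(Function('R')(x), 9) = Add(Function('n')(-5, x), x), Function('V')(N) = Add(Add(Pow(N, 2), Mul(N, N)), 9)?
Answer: Rational(2077334, 11449) ≈ 181.44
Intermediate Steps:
Function('V')(N) = Add(9, Mul(2, Pow(N, 2))) (Function('V')(N) = Add(Add(Pow(N, 2), Pow(N, 2)), 9) = Add(Mul(2, Pow(N, 2)), 9) = Add(9, Mul(2, Pow(N, 2))))
Function('n')(J, W) = Pow(Add(J, Mul(6, Pow(W, -1))), 2)
Function('R')(x) = Add(-9, x, Mul(Pow(x, -2), Pow(Add(6, Mul(-5, x)), 2))) (Function('R')(x) = Add(-9, Add(Mul(Pow(x, -2), Pow(Add(6, Mul(-5, x)), 2)), x)) = Add(-9, Add(x, Mul(Pow(x, -2), Pow(Add(6, Mul(-5, x)), 2)))) = Add(-9, x, Mul(Pow(x, -2), Pow(Add(6, Mul(-5, x)), 2))))
Add(Function('R')(Function('V')(-7)), Function('U')(-8)) = Add(Add(-9, Add(9, Mul(2, Pow(-7, 2))), Mul(Pow(Add(9, Mul(2, Pow(-7, 2))), -2), Pow(Add(-6, Mul(5, Add(9, Mul(2, Pow(-7, 2))))), 2))), 59) = Add(Add(-9, Add(9, Mul(2, 49)), Mul(Pow(Add(9, Mul(2, 49)), -2), Pow(Add(-6, Mul(5, Add(9, Mul(2, 49)))), 2))), 59) = Add(Add(-9, Add(9, 98), Mul(Pow(Add(9, 98), -2), Pow(Add(-6, Mul(5, Add(9, 98))), 2))), 59) = Add(Add(-9, 107, Mul(Pow(107, -2), Pow(Add(-6, Mul(5, 107)), 2))), 59) = Add(Add(-9, 107, Mul(Rational(1, 11449), Pow(Add(-6, 535), 2))), 59) = Add(Add(-9, 107, Mul(Rational(1, 11449), Pow(529, 2))), 59) = Add(Add(-9, 107, Mul(Rational(1, 11449), 279841)), 59) = Add(Add(-9, 107, Rational(279841, 11449)), 59) = Add(Rational(1401843, 11449), 59) = Rational(2077334, 11449)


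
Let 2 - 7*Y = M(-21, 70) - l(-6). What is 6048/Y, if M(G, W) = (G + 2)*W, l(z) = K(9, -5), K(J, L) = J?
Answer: 4704/149 ≈ 31.570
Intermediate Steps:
l(z) = 9
M(G, W) = W*(2 + G) (M(G, W) = (2 + G)*W = W*(2 + G))
Y = 1341/7 (Y = 2/7 - (70*(2 - 21) - 1*9)/7 = 2/7 - (70*(-19) - 9)/7 = 2/7 - (-1330 - 9)/7 = 2/7 - ⅐*(-1339) = 2/7 + 1339/7 = 1341/7 ≈ 191.57)
6048/Y = 6048/(1341/7) = 6048*(7/1341) = 4704/149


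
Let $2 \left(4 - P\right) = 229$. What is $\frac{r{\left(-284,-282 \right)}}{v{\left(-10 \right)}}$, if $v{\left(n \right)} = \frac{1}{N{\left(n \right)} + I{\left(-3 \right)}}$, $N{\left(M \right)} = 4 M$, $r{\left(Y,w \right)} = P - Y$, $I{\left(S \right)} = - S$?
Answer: $- \frac{12839}{2} \approx -6419.5$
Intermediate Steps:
$P = - \frac{221}{2}$ ($P = 4 - \frac{229}{2} = - \frac{221}{2} \approx -110.5$)
$r{\left(Y,w \right)} = - \frac{221}{2} - Y$
$v{\left(n \right)} = \frac{1}{3 + 4 n}$ ($v{\left(n \right)} = \frac{1}{4 n - -3} = \frac{1}{4 n + 3} = \frac{1}{3 + 4 n}$)
$\frac{r{\left(-284,-282 \right)}}{v{\left(-10 \right)}} = \frac{- \frac{221}{2} - -284}{\frac{1}{3 + 4 \left(-10\right)}} = \frac{- \frac{221}{2} + 284}{\frac{1}{3 - 40}} = \frac{347}{2 \frac{1}{-37}} = \frac{347}{2 \left(- \frac{1}{37}\right)} = \frac{347}{2} \left(-37\right) = - \frac{12839}{2}$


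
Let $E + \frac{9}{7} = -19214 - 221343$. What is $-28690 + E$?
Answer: $- \frac{1884738}{7} \approx -2.6925 \cdot 10^{5}$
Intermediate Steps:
$E = - \frac{1683908}{7}$ ($E = - \frac{9}{7} - 240557 = - \frac{1683908}{7} \approx -2.4056 \cdot 10^{5}$)
$-28690 + E = -28690 - \frac{1683908}{7} = - \frac{1884738}{7}$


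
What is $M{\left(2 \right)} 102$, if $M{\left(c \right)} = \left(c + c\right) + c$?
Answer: $612$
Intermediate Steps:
$M{\left(c \right)} = 3 c$ ($M{\left(c \right)} = 2 c + c = 3 c$)
$M{\left(2 \right)} 102 = 3 \cdot 2 \cdot 102 = 6 \cdot 102 = 612$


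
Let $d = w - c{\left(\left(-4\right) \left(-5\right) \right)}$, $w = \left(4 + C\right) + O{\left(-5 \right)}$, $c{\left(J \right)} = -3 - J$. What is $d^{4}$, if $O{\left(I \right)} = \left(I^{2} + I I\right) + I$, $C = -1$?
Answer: $25411681$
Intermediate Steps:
$O{\left(I \right)} = I + 2 I^{2}$ ($O{\left(I \right)} = \left(I^{2} + I^{2}\right) + I = 2 I^{2} + I = I + 2 I^{2}$)
$w = 48$ ($w = \left(4 - 1\right) - 5 \left(1 + 2 \left(-5\right)\right) = 3 - 5 \left(1 - 10\right) = 3 - -45 = 3 + 45 = 48$)
$d = 71$ ($d = 48 - \left(-3 - \left(-4\right) \left(-5\right)\right) = 48 - \left(-3 - 20\right) = 48 - -23 = 48 + 23 = 71$)
$d^{4} = 71^{4} = 25411681$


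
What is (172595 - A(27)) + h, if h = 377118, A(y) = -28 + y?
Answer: 549714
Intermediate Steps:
(172595 - A(27)) + h = (172595 - (-28 + 27)) + 377118 = (172595 - 1*(-1)) + 377118 = (172595 + 1) + 377118 = 172596 + 377118 = 549714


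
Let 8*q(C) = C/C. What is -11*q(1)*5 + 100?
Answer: 745/8 ≈ 93.125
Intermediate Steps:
q(C) = ⅛ (q(C) = (C/C)/8 = (⅛)*1 = ⅛)
-11*q(1)*5 + 100 = -11*⅛*5 + 100 = -11/8*5 + 100 = -55/8 + 100 = 745/8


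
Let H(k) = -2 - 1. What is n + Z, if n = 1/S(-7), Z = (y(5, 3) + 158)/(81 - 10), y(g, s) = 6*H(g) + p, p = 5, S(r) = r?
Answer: 944/497 ≈ 1.8994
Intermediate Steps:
H(k) = -3
y(g, s) = -13 (y(g, s) = 6*(-3) + 5 = -18 + 5 = -13)
Z = 145/71 (Z = (-13 + 158)/(81 - 10) = 145/71 ≈ 2.0423)
n = -1/7 (n = 1/(-7) = -1/7 ≈ -0.14286)
n + Z = -1/7 + 145/71 = 944/497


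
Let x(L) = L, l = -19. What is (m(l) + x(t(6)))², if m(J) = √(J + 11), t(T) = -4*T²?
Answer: 20728 - 576*I*√2 ≈ 20728.0 - 814.59*I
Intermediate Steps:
m(J) = √(11 + J)
(m(l) + x(t(6)))² = (√(11 - 19) - 4*6²)² = (√(-8) - 4*36)² = (2*I*√2 - 144)² = (-144 + 2*I*√2)²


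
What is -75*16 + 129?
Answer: -1071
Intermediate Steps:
-75*16 + 129 = -1200 + 129 = -1071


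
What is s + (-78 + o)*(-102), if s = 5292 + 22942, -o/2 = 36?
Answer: 43534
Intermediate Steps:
o = -72 (o = -2*36 = -72)
s = 28234
s + (-78 + o)*(-102) = 28234 + (-78 - 72)*(-102) = 28234 - 150*(-102) = 28234 + 15300 = 43534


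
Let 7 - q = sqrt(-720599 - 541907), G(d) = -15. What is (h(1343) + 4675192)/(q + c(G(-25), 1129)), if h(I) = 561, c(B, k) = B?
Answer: -18703012/631285 + 4675753*I*sqrt(1262506)/1262570 ≈ -29.627 + 4161.1*I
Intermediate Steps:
q = 7 - I*sqrt(1262506) (q = 7 - sqrt(-720599 - 541907) = 7 - sqrt(-1262506) = 7 - I*sqrt(1262506) ≈ 7.0 - 1123.6*I)
(h(1343) + 4675192)/(q + c(G(-25), 1129)) = (561 + 4675192)/((7 - I*sqrt(1262506)) - 15) = 4675753/(-8 - I*sqrt(1262506))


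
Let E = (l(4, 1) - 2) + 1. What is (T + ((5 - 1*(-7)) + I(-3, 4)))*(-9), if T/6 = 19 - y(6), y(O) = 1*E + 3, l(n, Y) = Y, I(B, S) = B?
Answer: -945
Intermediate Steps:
E = 0 (E = (1 - 2) + 1 = -1 + 1 = 0)
y(O) = 3 (y(O) = 1*0 + 3 = 0 + 3 = 3)
T = 96 (T = 6*(19 - 1*3) = 6*(19 - 3) = 6*16 = 96)
(T + ((5 - 1*(-7)) + I(-3, 4)))*(-9) = (96 + ((5 - 1*(-7)) - 3))*(-9) = (96 + ((5 + 7) - 3))*(-9) = (96 + (12 - 3))*(-9) = (96 + 9)*(-9) = 105*(-9) = -945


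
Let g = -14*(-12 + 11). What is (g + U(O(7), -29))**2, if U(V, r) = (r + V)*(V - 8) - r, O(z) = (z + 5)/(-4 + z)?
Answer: 20449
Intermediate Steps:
g = 14 (g = -14*(-1) = 14)
O(z) = (5 + z)/(-4 + z)
U(V, r) = -r + (-8 + V)*(V + r) (U(V, r) = (V + r)*(-8 + V) - r = (-8 + V)*(V + r) - r = -r + (-8 + V)*(V + r))
(g + U(O(7), -29))**2 = (14 + (((5 + 7)/(-4 + 7))**2 - 9*(-29) - 8*(5 + 7)/(-4 + 7) + ((5 + 7)/(-4 + 7))*(-29)))**2 = (14 + ((12/3)**2 + 261 - 8*12/3 + (12/3)*(-29)))**2 = (14 + (((1/3)*12)**2 + 261 - 8*12/3 + ((1/3)*12)*(-29)))**2 = (14 + (4**2 + 261 - 8*4 + 4*(-29)))**2 = (14 + (16 + 261 - 32 - 116))**2 = (14 + 129)**2 = 143**2 = 20449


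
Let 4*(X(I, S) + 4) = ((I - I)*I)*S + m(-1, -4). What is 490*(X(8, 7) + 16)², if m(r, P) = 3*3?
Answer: 796005/8 ≈ 99501.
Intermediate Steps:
m(r, P) = 9
X(I, S) = -7/4 (X(I, S) = -4 + (((I - I)*I)*S + 9)/4 = -4 + ((0*I)*S + 9)/4 = -4 + (0*S + 9)/4 = -4 + (0 + 9)/4 = -4 + (¼)*9 = -4 + 9/4 = -7/4)
490*(X(8, 7) + 16)² = 490*(-7/4 + 16)² = 490*(57/4)² = 490*(3249/16) = 796005/8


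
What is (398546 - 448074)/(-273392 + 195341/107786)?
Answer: 5338425008/29467634771 ≈ 0.18116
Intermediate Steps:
(398546 - 448074)/(-273392 + 195341/107786) = -49528/(-273392 + 195341*(1/107786)) = -49528/(-273392 + 195341/107786) = -49528/(-29467634771/107786) = -49528*(-107786/29467634771) = 5338425008/29467634771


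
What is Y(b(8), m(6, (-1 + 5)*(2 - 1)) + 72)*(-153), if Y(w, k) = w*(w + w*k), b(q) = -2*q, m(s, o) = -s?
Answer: -2624256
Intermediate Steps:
Y(w, k) = w*(w + k*w)
Y(b(8), m(6, (-1 + 5)*(2 - 1)) + 72)*(-153) = ((-2*8)²*(1 + (-1*6 + 72)))*(-153) = ((-16)²*(1 + (-6 + 72)))*(-153) = (256*(1 + 66))*(-153) = (256*67)*(-153) = 17152*(-153) = -2624256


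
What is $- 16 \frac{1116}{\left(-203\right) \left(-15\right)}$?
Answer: $- \frac{5952}{1015} \approx -5.864$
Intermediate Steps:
$- 16 \frac{1116}{\left(-203\right) \left(-15\right)} = - 16 \cdot \frac{1116}{3045} = - 16 \cdot 1116 \cdot \frac{1}{3045} = \left(-16\right) \frac{372}{1015} = - \frac{5952}{1015}$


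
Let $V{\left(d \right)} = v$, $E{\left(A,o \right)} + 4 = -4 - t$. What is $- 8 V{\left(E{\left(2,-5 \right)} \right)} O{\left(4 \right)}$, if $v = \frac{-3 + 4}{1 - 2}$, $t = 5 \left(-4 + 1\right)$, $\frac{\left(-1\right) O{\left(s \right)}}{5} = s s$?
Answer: $-640$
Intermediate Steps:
$O{\left(s \right)} = - 5 s^{2}$ ($O{\left(s \right)} = - 5 s s = - 5 s^{2}$)
$t = -15$ ($t = 5 \left(-3\right) = -15$)
$v = -1$ ($v = 1 \frac{1}{-1} = 1 \left(-1\right) = -1$)
$E{\left(A,o \right)} = 7$ ($E{\left(A,o \right)} = -4 - -11 = -4 + \left(-4 + 15\right) = -4 + 11 = 7$)
$V{\left(d \right)} = -1$
$- 8 V{\left(E{\left(2,-5 \right)} \right)} O{\left(4 \right)} = \left(-8\right) \left(-1\right) \left(- 5 \cdot 4^{2}\right) = 8 \left(\left(-5\right) 16\right) = 8 \left(-80\right) = -640$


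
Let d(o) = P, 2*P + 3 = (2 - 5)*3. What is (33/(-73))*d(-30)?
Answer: 198/73 ≈ 2.7123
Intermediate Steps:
P = -6 (P = -3/2 + ((2 - 5)*3)/2 = -3/2 + (-3*3)/2 = -3/2 + (1/2)*(-9) = -3/2 - 9/2 = -6)
d(o) = -6
(33/(-73))*d(-30) = (33/(-73))*(-6) = (33*(-1/73))*(-6) = -33/73*(-6) = 198/73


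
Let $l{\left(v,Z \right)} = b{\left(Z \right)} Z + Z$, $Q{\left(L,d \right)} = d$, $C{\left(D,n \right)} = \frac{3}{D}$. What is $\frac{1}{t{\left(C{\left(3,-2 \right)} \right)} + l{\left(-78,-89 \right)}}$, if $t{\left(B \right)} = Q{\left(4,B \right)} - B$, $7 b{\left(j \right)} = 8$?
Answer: $- \frac{7}{1335} \approx -0.0052434$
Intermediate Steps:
$b{\left(j \right)} = \frac{8}{7}$ ($b{\left(j \right)} = \frac{1}{7} \cdot 8 = \frac{8}{7}$)
$l{\left(v,Z \right)} = \frac{15 Z}{7}$ ($l{\left(v,Z \right)} = \frac{8 Z}{7} + Z = \frac{15 Z}{7}$)
$t{\left(B \right)} = 0$ ($t{\left(B \right)} = B - B = 0$)
$\frac{1}{t{\left(C{\left(3,-2 \right)} \right)} + l{\left(-78,-89 \right)}} = \frac{1}{0 + \frac{15}{7} \left(-89\right)} = \frac{1}{0 - \frac{1335}{7}} = \frac{1}{- \frac{1335}{7}} = - \frac{7}{1335}$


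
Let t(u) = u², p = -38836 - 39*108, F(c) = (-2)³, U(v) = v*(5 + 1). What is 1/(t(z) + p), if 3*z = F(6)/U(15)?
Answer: -18225/784549784 ≈ -2.3230e-5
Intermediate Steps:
U(v) = 6*v (U(v) = v*6 = 6*v)
F(c) = -8
z = -4/135 (z = (-8/(6*15))/3 = (-8/90)/3 = (-8*1/90)/3 = (⅓)*(-4/45) = -4/135 ≈ -0.029630)
p = -43048 (p = -38836 - 4212 = -43048)
1/(t(z) + p) = 1/((-4/135)² - 43048) = 1/(16/18225 - 43048) = 1/(-784549784/18225) = -18225/784549784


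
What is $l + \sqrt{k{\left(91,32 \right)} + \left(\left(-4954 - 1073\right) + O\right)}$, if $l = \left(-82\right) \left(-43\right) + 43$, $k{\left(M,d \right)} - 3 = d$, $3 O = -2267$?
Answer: $3569 + \frac{i \sqrt{60729}}{3} \approx 3569.0 + 82.144 i$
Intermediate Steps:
$O = - \frac{2267}{3}$ ($O = \frac{1}{3} \left(-2267\right) = - \frac{2267}{3} \approx -755.67$)
$k{\left(M,d \right)} = 3 + d$
$l = 3569$ ($l = 3526 + 43 = 3569$)
$l + \sqrt{k{\left(91,32 \right)} + \left(\left(-4954 - 1073\right) + O\right)} = 3569 + \sqrt{\left(3 + 32\right) - \frac{20348}{3}} = 3569 + \sqrt{35 - \frac{20348}{3}} = 3569 + \sqrt{- \frac{20243}{3}} = 3569 + \frac{i \sqrt{60729}}{3}$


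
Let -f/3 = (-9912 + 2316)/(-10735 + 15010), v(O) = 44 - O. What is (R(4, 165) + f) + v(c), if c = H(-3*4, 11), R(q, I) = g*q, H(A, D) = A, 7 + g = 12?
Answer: 38632/475 ≈ 81.331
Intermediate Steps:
g = 5 (g = -7 + 12 = 5)
R(q, I) = 5*q
c = -12 (c = -3*4 = -12)
f = 2532/475 (f = -3*(-9912 + 2316)/(-10735 + 15010) = -(-22788)/4275 = -3*(-844/475) = 2532/475 ≈ 5.3305)
(R(4, 165) + f) + v(c) = (5*4 + 2532/475) + (44 - 1*(-12)) = (20 + 2532/475) + (44 + 12) = 12032/475 + 56 = 38632/475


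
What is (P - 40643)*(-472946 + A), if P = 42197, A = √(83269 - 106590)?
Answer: -734958084 + 1554*I*√23321 ≈ -7.3496e+8 + 2.3731e+5*I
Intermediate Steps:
A = I*√23321 (A = √(-23321) = I*√23321 ≈ 152.71*I)
(P - 40643)*(-472946 + A) = (42197 - 40643)*(-472946 + I*√23321) = 1554*(-472946 + I*√23321) = -734958084 + 1554*I*√23321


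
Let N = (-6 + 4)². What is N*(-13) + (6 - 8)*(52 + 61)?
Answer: -278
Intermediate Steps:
N = 4 (N = (-2)² = 4)
N*(-13) + (6 - 8)*(52 + 61) = 4*(-13) + (6 - 8)*(52 + 61) = -52 - 2*113 = -52 - 226 = -278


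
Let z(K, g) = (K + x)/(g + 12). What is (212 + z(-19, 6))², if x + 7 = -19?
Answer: 175561/4 ≈ 43890.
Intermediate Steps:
x = -26 (x = -7 - 19 = -26)
z(K, g) = (-26 + K)/(12 + g) (z(K, g) = (K - 26)/(g + 12) = (-26 + K)/(12 + g))
(212 + z(-19, 6))² = (212 + (-26 - 19)/(12 + 6))² = (212 - 45/18)² = (212 + (1/18)*(-45))² = (212 - 5/2)² = (419/2)² = 175561/4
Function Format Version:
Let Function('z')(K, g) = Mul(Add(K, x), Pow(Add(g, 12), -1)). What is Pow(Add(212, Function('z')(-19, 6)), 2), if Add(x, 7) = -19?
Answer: Rational(175561, 4) ≈ 43890.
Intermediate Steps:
x = -26 (x = Add(-7, -19) = -26)
Function('z')(K, g) = Mul(Pow(Add(12, g), -1), Add(-26, K)) (Function('z')(K, g) = Mul(Add(K, -26), Pow(Add(g, 12), -1)) = Mul(Add(-26, K), Pow(Add(12, g), -1)) = Mul(Pow(Add(12, g), -1), Add(-26, K)))
Pow(Add(212, Function('z')(-19, 6)), 2) = Pow(Add(212, Mul(Pow(Add(12, 6), -1), Add(-26, -19))), 2) = Pow(Add(212, Mul(Pow(18, -1), -45)), 2) = Pow(Add(212, Mul(Rational(1, 18), -45)), 2) = Pow(Add(212, Rational(-5, 2)), 2) = Pow(Rational(419, 2), 2) = Rational(175561, 4)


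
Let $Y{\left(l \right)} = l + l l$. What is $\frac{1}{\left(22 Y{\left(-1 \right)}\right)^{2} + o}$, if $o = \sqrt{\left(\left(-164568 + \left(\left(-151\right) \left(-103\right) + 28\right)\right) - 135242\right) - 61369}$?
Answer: $- \frac{i \sqrt{345598}}{345598} \approx - 0.001701 i$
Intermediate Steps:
$Y{\left(l \right)} = l + l^{2}$
$o = i \sqrt{345598}$ ($o = \sqrt{\left(\left(-164568 + \left(15553 + 28\right)\right) - 135242\right) - 61369} = \sqrt{\left(\left(-164568 + 15581\right) - 135242\right) - 61369} = \sqrt{\left(-148987 - 135242\right) - 61369} = \sqrt{-284229 - 61369} = \sqrt{-345598} = i \sqrt{345598} \approx 587.88 i$)
$\frac{1}{\left(22 Y{\left(-1 \right)}\right)^{2} + o} = \frac{1}{\left(22 \left(- (1 - 1)\right)\right)^{2} + i \sqrt{345598}} = \frac{1}{\left(22 \left(\left(-1\right) 0\right)\right)^{2} + i \sqrt{345598}} = \frac{1}{\left(22 \cdot 0\right)^{2} + i \sqrt{345598}} = \frac{1}{0^{2} + i \sqrt{345598}} = \frac{1}{0 + i \sqrt{345598}} = \frac{1}{i \sqrt{345598}} = - \frac{i \sqrt{345598}}{345598}$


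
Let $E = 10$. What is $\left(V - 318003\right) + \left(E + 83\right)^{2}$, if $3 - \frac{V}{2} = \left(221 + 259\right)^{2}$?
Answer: $-770148$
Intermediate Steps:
$V = -460794$ ($V = 6 - 2 \left(221 + 259\right)^{2} = 6 - 2 \cdot 480^{2} = 6 - 460800 = -460794$)
$\left(V - 318003\right) + \left(E + 83\right)^{2} = \left(-460794 - 318003\right) + \left(10 + 83\right)^{2} = -778797 + 93^{2} = -778797 + 8649 = -770148$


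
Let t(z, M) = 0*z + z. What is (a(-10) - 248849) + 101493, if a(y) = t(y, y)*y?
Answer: -147256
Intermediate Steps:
t(z, M) = z (t(z, M) = 0 + z = z)
a(y) = y**2 (a(y) = y*y = y**2)
(a(-10) - 248849) + 101493 = ((-10)**2 - 248849) + 101493 = (100 - 248849) + 101493 = -248749 + 101493 = -147256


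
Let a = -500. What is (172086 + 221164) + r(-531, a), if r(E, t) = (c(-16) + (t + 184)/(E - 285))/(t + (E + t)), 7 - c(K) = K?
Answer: 122821408229/312324 ≈ 3.9325e+5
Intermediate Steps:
c(K) = 7 - K
r(E, t) = (23 + (184 + t)/(-285 + E))/(E + 2*t) (r(E, t) = ((7 - 1*(-16)) + (t + 184)/(E - 285))/(t + (E + t)) = ((7 + 16) + (184 + t)/(-285 + E))/(E + 2*t) = (23 + (184 + t)/(-285 + E))/(E + 2*t))
(172086 + 221164) + r(-531, a) = (172086 + 221164) + (-6371 - 500 + 23*(-531))/((-531)² - 570*(-500) - 285*(-531) + 2*(-531)*(-500)) = 393250 + (-6371 - 500 - 12213)/(281961 + 285000 + 151335 + 531000) = 393250 - 19084/1249296 = 393250 + (1/1249296)*(-19084) = 393250 - 4771/312324 = 122821408229/312324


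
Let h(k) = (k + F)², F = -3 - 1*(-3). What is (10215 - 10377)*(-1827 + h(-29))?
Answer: 159732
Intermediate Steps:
F = 0 (F = -3 + 3 = 0)
h(k) = k² (h(k) = (k + 0)² = k²)
(10215 - 10377)*(-1827 + h(-29)) = (10215 - 10377)*(-1827 + (-29)²) = -162*(-1827 + 841) = -162*(-986) = 159732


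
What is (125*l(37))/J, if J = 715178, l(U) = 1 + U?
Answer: 2375/357589 ≈ 0.0066417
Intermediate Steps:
(125*l(37))/J = (125*(1 + 37))/715178 = (125*38)*(1/715178) = 4750*(1/715178) = 2375/357589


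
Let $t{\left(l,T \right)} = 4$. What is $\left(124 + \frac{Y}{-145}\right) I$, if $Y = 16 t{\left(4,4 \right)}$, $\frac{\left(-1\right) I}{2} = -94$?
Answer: $\frac{3368208}{145} \approx 23229.0$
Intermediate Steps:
$I = 188$ ($I = \left(-2\right) \left(-94\right) = 188$)
$Y = 64$ ($Y = 16 \cdot 4 = 64$)
$\left(124 + \frac{Y}{-145}\right) I = \left(124 + \frac{64}{-145}\right) 188 = \left(124 + 64 \left(- \frac{1}{145}\right)\right) 188 = \left(124 - \frac{64}{145}\right) 188 = \frac{17916}{145} \cdot 188 = \frac{3368208}{145}$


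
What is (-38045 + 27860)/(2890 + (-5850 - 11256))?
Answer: 10185/14216 ≈ 0.71645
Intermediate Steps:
(-38045 + 27860)/(2890 + (-5850 - 11256)) = -10185/(2890 - 17106) = -10185/(-14216) = -10185*(-1/14216) = 10185/14216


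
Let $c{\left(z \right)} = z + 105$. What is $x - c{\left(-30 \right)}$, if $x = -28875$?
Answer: $-28950$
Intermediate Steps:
$c{\left(z \right)} = 105 + z$
$x - c{\left(-30 \right)} = -28875 - \left(105 - 30\right) = -28875 - 75 = -28950$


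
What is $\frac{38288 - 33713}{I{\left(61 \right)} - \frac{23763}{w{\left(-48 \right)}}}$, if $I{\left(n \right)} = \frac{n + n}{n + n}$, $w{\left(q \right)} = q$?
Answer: $\frac{73200}{7937} \approx 9.2226$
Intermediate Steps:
$I{\left(n \right)} = 1$ ($I{\left(n \right)} = \frac{2 n}{2 n} = 2 n \frac{1}{2 n} = 1$)
$\frac{38288 - 33713}{I{\left(61 \right)} - \frac{23763}{w{\left(-48 \right)}}} = \frac{38288 - 33713}{1 - \frac{23763}{-48}} = \frac{4575}{1 - - \frac{7921}{16}} = \frac{4575}{1 + \frac{7921}{16}} = \frac{4575}{\frac{7937}{16}} = 4575 \cdot \frac{16}{7937} = \frac{73200}{7937}$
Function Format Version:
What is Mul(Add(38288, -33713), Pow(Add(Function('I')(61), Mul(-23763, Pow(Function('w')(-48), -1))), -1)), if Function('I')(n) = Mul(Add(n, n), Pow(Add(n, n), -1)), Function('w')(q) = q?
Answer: Rational(73200, 7937) ≈ 9.2226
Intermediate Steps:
Function('I')(n) = 1 (Function('I')(n) = Mul(Mul(2, n), Pow(Mul(2, n), -1)) = Mul(Mul(2, n), Mul(Rational(1, 2), Pow(n, -1))) = 1)
Mul(Add(38288, -33713), Pow(Add(Function('I')(61), Mul(-23763, Pow(Function('w')(-48), -1))), -1)) = Mul(Add(38288, -33713), Pow(Add(1, Mul(-23763, Pow(-48, -1))), -1)) = Mul(4575, Pow(Add(1, Mul(-23763, Rational(-1, 48))), -1)) = Mul(4575, Pow(Add(1, Rational(7921, 16)), -1)) = Mul(4575, Pow(Rational(7937, 16), -1)) = Mul(4575, Rational(16, 7937)) = Rational(73200, 7937)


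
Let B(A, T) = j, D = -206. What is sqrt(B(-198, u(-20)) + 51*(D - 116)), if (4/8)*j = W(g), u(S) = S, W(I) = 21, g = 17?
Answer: 6*I*sqrt(455) ≈ 127.98*I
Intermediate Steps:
j = 42 (j = 2*21 = 42)
B(A, T) = 42
sqrt(B(-198, u(-20)) + 51*(D - 116)) = sqrt(42 + 51*(-206 - 116)) = sqrt(42 + 51*(-322)) = sqrt(42 - 16422) = sqrt(-16380) = 6*I*sqrt(455)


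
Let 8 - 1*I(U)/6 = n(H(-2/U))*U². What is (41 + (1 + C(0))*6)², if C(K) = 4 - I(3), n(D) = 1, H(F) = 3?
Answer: 11449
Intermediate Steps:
I(U) = 48 - 6*U²
C(K) = 10 (C(K) = 4 - (48 - 6*3²) = 4 - (48 - 6*9) = 4 - (48 - 54) = 4 - 1*(-6) = 4 + 6 = 10)
(41 + (1 + C(0))*6)² = (41 + (1 + 10)*6)² = (41 + 11*6)² = (41 + 66)² = 107² = 11449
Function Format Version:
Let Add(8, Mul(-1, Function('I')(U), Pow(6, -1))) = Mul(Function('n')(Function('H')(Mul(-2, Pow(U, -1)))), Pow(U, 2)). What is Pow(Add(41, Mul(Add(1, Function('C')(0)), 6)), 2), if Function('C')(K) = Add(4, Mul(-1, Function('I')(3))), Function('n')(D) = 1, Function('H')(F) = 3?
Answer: 11449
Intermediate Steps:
Function('I')(U) = Add(48, Mul(-6, Pow(U, 2))) (Function('I')(U) = Add(48, Mul(-6, Mul(1, Pow(U, 2)))) = Add(48, Mul(-6, Pow(U, 2))))
Function('C')(K) = 10 (Function('C')(K) = Add(4, Mul(-1, Add(48, Mul(-6, Pow(3, 2))))) = Add(4, Mul(-1, Add(48, Mul(-6, 9)))) = Add(4, Mul(-1, Add(48, -54))) = Add(4, Mul(-1, -6)) = Add(4, 6) = 10)
Pow(Add(41, Mul(Add(1, Function('C')(0)), 6)), 2) = Pow(Add(41, Mul(Add(1, 10), 6)), 2) = Pow(Add(41, Mul(11, 6)), 2) = Pow(Add(41, 66), 2) = Pow(107, 2) = 11449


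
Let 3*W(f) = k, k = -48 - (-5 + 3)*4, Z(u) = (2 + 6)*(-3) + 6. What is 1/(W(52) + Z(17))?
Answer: -3/94 ≈ -0.031915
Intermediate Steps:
Z(u) = -18 (Z(u) = 8*(-3) + 6 = -24 + 6 = -18)
k = -40 (k = -48 - (-2)*4 = -48 - 1*(-8) = -48 + 8 = -40)
W(f) = -40/3 (W(f) = (1/3)*(-40) = -40/3)
1/(W(52) + Z(17)) = 1/(-40/3 - 18) = 1/(-94/3) = -3/94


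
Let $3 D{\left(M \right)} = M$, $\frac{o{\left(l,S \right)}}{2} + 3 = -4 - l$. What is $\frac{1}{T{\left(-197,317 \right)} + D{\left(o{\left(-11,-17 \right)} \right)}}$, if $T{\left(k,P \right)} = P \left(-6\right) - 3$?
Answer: $- \frac{3}{5707} \approx -0.00052567$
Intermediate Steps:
$o{\left(l,S \right)} = -14 - 2 l$ ($o{\left(l,S \right)} = -6 + 2 \left(-4 - l\right) = -6 - \left(8 + 2 l\right) = -14 - 2 l$)
$D{\left(M \right)} = \frac{M}{3}$
$T{\left(k,P \right)} = -3 - 6 P$ ($T{\left(k,P \right)} = - 6 P - 3 = -3 - 6 P$)
$\frac{1}{T{\left(-197,317 \right)} + D{\left(o{\left(-11,-17 \right)} \right)}} = \frac{1}{\left(-3 - 1902\right) + \frac{-14 - -22}{3}} = \frac{1}{\left(-3 - 1902\right) + \frac{-14 + 22}{3}} = \frac{1}{-1905 + \frac{1}{3} \cdot 8} = \frac{1}{-1905 + \frac{8}{3}} = \frac{1}{- \frac{5707}{3}} = - \frac{3}{5707}$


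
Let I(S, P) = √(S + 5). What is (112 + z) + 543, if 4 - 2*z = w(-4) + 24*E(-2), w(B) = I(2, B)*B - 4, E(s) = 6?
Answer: 587 + 2*√7 ≈ 592.29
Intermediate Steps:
I(S, P) = √(5 + S)
w(B) = -4 + B*√7 (w(B) = √(5 + 2)*B - 4 = √7*B - 4 = B*√7 - 4 = -4 + B*√7)
z = -68 + 2*√7 (z = 2 - ((-4 - 4*√7) + 24*6)/2 = 2 - ((-4 - 4*√7) + 144)/2 = 2 - (140 - 4*√7)/2 = 2 + (-70 + 2*√7) = -68 + 2*√7 ≈ -62.708)
(112 + z) + 543 = (112 + (-68 + 2*√7)) + 543 = (44 + 2*√7) + 543 = 587 + 2*√7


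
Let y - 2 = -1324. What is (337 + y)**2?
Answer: 970225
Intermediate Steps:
y = -1322 (y = 2 - 1324 = -1322)
(337 + y)**2 = (337 - 1322)**2 = (-985)**2 = 970225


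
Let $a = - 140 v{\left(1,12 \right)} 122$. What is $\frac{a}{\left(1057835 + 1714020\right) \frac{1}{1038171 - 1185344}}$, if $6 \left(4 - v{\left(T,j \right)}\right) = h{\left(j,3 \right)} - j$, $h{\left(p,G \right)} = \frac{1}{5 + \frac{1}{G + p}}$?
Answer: $\frac{56998483997}{10533049} \approx 5411.4$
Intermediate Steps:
$v{\left(T,j \right)} = 4 + \frac{j}{6} - \frac{3 + j}{6 \left(16 + 5 j\right)}$ ($v{\left(T,j \right)} = 4 - \frac{\frac{3 + j}{1 + 5 \cdot 3 + 5 j} - j}{6} = 4 - \frac{\frac{3 + j}{1 + 15 + 5 j} - j}{6} = 4 - \frac{\frac{3 + j}{16 + 5 j} - j}{6} = 4 - \frac{- j + \frac{3 + j}{16 + 5 j}}{6} = 4 + \left(\frac{j}{6} - \frac{3 + j}{6 \left(16 + 5 j\right)}\right) = 4 + \frac{j}{6} - \frac{3 + j}{6 \left(16 + 5 j\right)}$)
$a = - \frac{1936445}{19}$ ($a = - 140 \frac{381 + 5 \cdot 12^{2} + 135 \cdot 12}{6 \left(16 + 5 \cdot 12\right)} 122 = - 140 \frac{381 + 5 \cdot 144 + 1620}{6 \left(16 + 60\right)} 122 = - 140 \frac{381 + 720 + 1620}{6 \cdot 76} \cdot 122 = - 140 \cdot \frac{1}{6} \cdot \frac{1}{76} \cdot 2721 \cdot 122 = \left(-140\right) \frac{907}{152} \cdot 122 = \left(- \frac{31745}{38}\right) 122 = - \frac{1936445}{19} \approx -1.0192 \cdot 10^{5}$)
$\frac{a}{\left(1057835 + 1714020\right) \frac{1}{1038171 - 1185344}} = - \frac{1936445}{19 \frac{1057835 + 1714020}{1038171 - 1185344}} = - \frac{1936445}{19 \frac{2771855}{-147173}} = - \frac{1936445}{19 \cdot 2771855 \left(- \frac{1}{147173}\right)} = - \frac{1936445}{19 \left(- \frac{2771855}{147173}\right)} = \left(- \frac{1936445}{19}\right) \left(- \frac{147173}{2771855}\right) = \frac{56998483997}{10533049}$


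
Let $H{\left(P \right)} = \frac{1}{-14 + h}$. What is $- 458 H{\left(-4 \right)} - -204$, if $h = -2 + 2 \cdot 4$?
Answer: $\frac{1045}{4} \approx 261.25$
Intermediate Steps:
$h = 6$ ($h = -2 + 8 = 6$)
$H{\left(P \right)} = - \frac{1}{8}$ ($H{\left(P \right)} = \frac{1}{-14 + 6} = \frac{1}{-8} = - \frac{1}{8}$)
$- 458 H{\left(-4 \right)} - -204 = \left(-458\right) \left(- \frac{1}{8}\right) - -204 = \frac{229}{4} + 204 = \frac{1045}{4}$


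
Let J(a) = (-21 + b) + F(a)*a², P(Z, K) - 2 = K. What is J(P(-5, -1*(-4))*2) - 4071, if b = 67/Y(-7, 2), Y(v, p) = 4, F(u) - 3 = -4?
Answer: -16877/4 ≈ -4219.3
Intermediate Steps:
F(u) = -1 (F(u) = 3 - 4 = -1)
b = 67/4 ≈ 16.750
P(Z, K) = 2 + K
J(a) = -17/4 - a² (J(a) = (-21 + 67/4) - a² = -17/4 - a²)
J(P(-5, -1*(-4))*2) - 4071 = (-17/4 - ((2 - 1*(-4))*2)²) - 4071 = (-17/4 - ((2 + 4)*2)²) - 4071 = (-17/4 - (6*2)²) - 4071 = (-17/4 - 1*12²) - 4071 = (-17/4 - 1*144) - 4071 = (-17/4 - 144) - 4071 = -593/4 - 4071 = -16877/4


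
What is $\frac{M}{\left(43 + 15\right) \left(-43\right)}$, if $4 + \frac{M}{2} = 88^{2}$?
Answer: $- \frac{180}{29} \approx -6.2069$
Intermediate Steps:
$M = 15480$ ($M = -8 + 2 \cdot 88^{2} = -8 + 2 \cdot 7744 = -8 + 15488 = 15480$)
$\frac{M}{\left(43 + 15\right) \left(-43\right)} = \frac{15480}{\left(43 + 15\right) \left(-43\right)} = \frac{15480}{58 \left(-43\right)} = \frac{15480}{-2494} = 15480 \left(- \frac{1}{2494}\right) = - \frac{180}{29}$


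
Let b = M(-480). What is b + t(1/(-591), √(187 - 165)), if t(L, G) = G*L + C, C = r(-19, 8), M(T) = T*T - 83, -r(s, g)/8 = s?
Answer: 230469 - √22/591 ≈ 2.3047e+5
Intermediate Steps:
r(s, g) = -8*s
M(T) = -83 + T² (M(T) = T² - 83 = -83 + T²)
C = 152 (C = -8*(-19) = 152)
b = 230317 (b = -83 + (-480)² = -83 + 230400 = 230317)
t(L, G) = 152 + G*L (t(L, G) = G*L + 152 = 152 + G*L)
b + t(1/(-591), √(187 - 165)) = 230317 + (152 + √(187 - 165)/(-591)) = 230317 + (152 + √22*(-1/591)) = 230317 + (152 - √22/591) = 230469 - √22/591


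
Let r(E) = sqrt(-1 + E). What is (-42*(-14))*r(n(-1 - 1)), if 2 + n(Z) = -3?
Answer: 588*I*sqrt(6) ≈ 1440.3*I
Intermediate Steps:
n(Z) = -5 (n(Z) = -2 - 3 = -5)
(-42*(-14))*r(n(-1 - 1)) = (-42*(-14))*sqrt(-1 - 5) = 588*sqrt(-6) = 588*(I*sqrt(6)) = 588*I*sqrt(6)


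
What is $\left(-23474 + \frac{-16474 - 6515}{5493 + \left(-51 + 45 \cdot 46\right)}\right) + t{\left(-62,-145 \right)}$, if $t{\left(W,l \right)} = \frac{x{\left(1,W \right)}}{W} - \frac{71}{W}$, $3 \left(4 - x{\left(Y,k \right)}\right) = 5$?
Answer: $- \frac{5466892075}{232872} \approx -23476.0$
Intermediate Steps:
$x{\left(Y,k \right)} = \frac{7}{3}$ ($x{\left(Y,k \right)} = 4 - \frac{5}{3} = \frac{7}{3}$)
$t{\left(W,l \right)} = - \frac{206}{3 W}$ ($t{\left(W,l \right)} = \frac{7}{3 W} - \frac{71}{W} = - \frac{206}{3 W}$)
$\left(-23474 + \frac{-16474 - 6515}{5493 + \left(-51 + 45 \cdot 46\right)}\right) + t{\left(-62,-145 \right)} = \left(-23474 + \frac{-16474 - 6515}{5493 + \left(-51 + 45 \cdot 46\right)}\right) - \frac{206}{3 \left(-62\right)} = \left(-23474 - \frac{22989}{5493 + \left(-51 + 2070\right)}\right) - - \frac{103}{93} = \left(-23474 - \frac{22989}{5493 + 2019}\right) + \frac{103}{93} = \left(-23474 - \frac{22989}{7512}\right) + \frac{103}{93} = \left(-23474 - \frac{7663}{2504}\right) + \frac{103}{93} = - \frac{58786559}{2504} + \frac{103}{93} = - \frac{5466892075}{232872}$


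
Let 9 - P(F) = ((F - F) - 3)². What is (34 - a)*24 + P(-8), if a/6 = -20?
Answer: 3696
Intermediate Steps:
a = -120 (a = 6*(-20) = -120)
P(F) = 0 (P(F) = 9 - ((F - F) - 3)² = 9 - (0 - 3)² = 9 - 1*(-3)² = 9 - 1*9 = 9 - 9 = 0)
(34 - a)*24 + P(-8) = (34 - 1*(-120))*24 + 0 = (34 + 120)*24 + 0 = 154*24 + 0 = 3696 + 0 = 3696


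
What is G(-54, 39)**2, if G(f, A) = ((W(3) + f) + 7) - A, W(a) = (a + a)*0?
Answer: 7396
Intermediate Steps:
W(a) = 0 (W(a) = (2*a)*0 = 0)
G(f, A) = 7 + f - A (G(f, A) = ((0 + f) + 7) - A = (f + 7) - A = (7 + f) - A = 7 + f - A)
G(-54, 39)**2 = (7 - 54 - 1*39)**2 = (7 - 54 - 39)**2 = (-86)**2 = 7396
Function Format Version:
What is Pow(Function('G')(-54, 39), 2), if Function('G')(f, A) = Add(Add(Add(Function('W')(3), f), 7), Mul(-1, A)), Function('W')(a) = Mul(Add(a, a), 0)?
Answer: 7396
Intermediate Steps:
Function('W')(a) = 0 (Function('W')(a) = Mul(Mul(2, a), 0) = 0)
Function('G')(f, A) = Add(7, f, Mul(-1, A)) (Function('G')(f, A) = Add(Add(Add(0, f), 7), Mul(-1, A)) = Add(Add(f, 7), Mul(-1, A)) = Add(Add(7, f), Mul(-1, A)) = Add(7, f, Mul(-1, A)))
Pow(Function('G')(-54, 39), 2) = Pow(Add(7, -54, Mul(-1, 39)), 2) = Pow(Add(7, -54, -39), 2) = Pow(-86, 2) = 7396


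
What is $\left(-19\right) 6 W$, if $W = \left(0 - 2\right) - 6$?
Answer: $912$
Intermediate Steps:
$W = -8$ ($W = -2 - 6 = -8$)
$\left(-19\right) 6 W = \left(-19\right) 6 \left(-8\right) = \left(-114\right) \left(-8\right) = 912$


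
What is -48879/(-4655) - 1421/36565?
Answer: 356129176/34042015 ≈ 10.461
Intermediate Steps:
-48879/(-4655) - 1421/36565 = -48879*(-1/4655) - 1421*1/36565 = 48879/4655 - 1421/36565 = 356129176/34042015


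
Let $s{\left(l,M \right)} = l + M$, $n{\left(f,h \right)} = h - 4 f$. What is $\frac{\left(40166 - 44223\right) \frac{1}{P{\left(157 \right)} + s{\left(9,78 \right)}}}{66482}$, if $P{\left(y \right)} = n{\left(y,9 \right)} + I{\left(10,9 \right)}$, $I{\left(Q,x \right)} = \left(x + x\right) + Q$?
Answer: $\frac{4057}{33506928} \approx 0.00012108$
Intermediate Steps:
$I{\left(Q,x \right)} = Q + 2 x$ ($I{\left(Q,x \right)} = 2 x + Q = Q + 2 x$)
$P{\left(y \right)} = 37 - 4 y$ ($P{\left(y \right)} = \left(9 - 4 y\right) + \left(10 + 2 \cdot 9\right) = \left(9 - 4 y\right) + \left(10 + 18\right) = \left(9 - 4 y\right) + 28 = 37 - 4 y$)
$s{\left(l,M \right)} = M + l$
$\frac{\left(40166 - 44223\right) \frac{1}{P{\left(157 \right)} + s{\left(9,78 \right)}}}{66482} = \frac{\left(40166 - 44223\right) \frac{1}{\left(37 - 628\right) + \left(78 + 9\right)}}{66482} = - \frac{4057}{\left(37 - 628\right) + 87} \cdot \frac{1}{66482} = - \frac{4057}{-591 + 87} \cdot \frac{1}{66482} = - \frac{4057}{-504} \cdot \frac{1}{66482} = \left(-4057\right) \left(- \frac{1}{504}\right) \frac{1}{66482} = \frac{4057}{504} \cdot \frac{1}{66482} = \frac{4057}{33506928}$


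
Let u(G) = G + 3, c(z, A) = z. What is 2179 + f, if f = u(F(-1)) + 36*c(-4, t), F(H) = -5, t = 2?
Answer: 2033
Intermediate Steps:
u(G) = 3 + G
f = -146 (f = (3 - 5) + 36*(-4) = -2 - 144 = -146)
2179 + f = 2179 - 146 = 2033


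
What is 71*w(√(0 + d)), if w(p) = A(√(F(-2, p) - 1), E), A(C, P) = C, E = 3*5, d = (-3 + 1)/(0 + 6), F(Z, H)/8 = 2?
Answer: 71*√15 ≈ 274.98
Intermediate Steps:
F(Z, H) = 16 (F(Z, H) = 8*2 = 16)
d = -⅓ (d = -2/6 = -2*⅙ = -⅓ ≈ -0.33333)
E = 15
w(p) = √15 (w(p) = √(16 - 1) = √15)
71*w(√(0 + d)) = 71*√15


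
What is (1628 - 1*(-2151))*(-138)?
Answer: -521502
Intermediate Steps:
(1628 - 1*(-2151))*(-138) = (1628 + 2151)*(-138) = 3779*(-138) = -521502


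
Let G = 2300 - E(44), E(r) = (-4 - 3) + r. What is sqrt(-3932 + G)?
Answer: I*sqrt(1669) ≈ 40.853*I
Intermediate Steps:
E(r) = -7 + r
G = 2263 (G = 2300 - (-7 + 44) = 2300 - 1*37 = 2300 - 37 = 2263)
sqrt(-3932 + G) = sqrt(-3932 + 2263) = sqrt(-1669) = I*sqrt(1669)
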